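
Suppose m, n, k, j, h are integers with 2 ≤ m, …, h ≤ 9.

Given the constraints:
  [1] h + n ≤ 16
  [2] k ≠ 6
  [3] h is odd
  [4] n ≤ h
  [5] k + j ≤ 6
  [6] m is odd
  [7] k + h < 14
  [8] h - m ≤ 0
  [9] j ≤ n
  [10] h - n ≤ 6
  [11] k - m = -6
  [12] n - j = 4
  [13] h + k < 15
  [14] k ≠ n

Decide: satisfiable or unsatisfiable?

Try m = 9, n = 6, k = 3, j = 2, h = 9.
Check constraint 1: h + n = 15; constraint 5: k + j = 5; constraint 7: k + h = 12. The remaining constraints are straightforward to verify.

Satisfiable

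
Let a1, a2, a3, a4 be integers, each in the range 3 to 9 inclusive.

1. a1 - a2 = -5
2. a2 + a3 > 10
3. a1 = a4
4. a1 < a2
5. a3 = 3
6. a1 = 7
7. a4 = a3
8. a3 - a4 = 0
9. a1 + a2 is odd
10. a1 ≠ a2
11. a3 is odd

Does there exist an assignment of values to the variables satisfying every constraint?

Unsatisfiable

Constraint 6 fixes a1 = 7 and constraint 5 fixes a3 = 3. Constraints 3 and 7 give a1 = a4 = a3, so a1 = a3. But 7 ≠ 3 — contradiction.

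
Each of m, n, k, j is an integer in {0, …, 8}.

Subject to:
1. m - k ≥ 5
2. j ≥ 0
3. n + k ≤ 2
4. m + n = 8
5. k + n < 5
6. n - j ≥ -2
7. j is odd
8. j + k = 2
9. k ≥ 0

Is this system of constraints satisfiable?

Satisfiable

Try m = 7, n = 1, k = 1, j = 1.
Check constraint 1: m - k = 6; constraint 3: n + k = 2; constraint 4: m + n = 8. The remaining constraints are straightforward to verify.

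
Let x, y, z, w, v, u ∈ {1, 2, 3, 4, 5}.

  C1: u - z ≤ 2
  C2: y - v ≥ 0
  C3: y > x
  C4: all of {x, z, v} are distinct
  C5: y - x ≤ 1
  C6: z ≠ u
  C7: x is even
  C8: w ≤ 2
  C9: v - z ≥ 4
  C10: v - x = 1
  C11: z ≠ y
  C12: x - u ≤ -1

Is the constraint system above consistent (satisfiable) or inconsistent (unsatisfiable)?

Unsatisfiable

Constraints 1, 2, 5, 9, and 12 give z − u ≥ -2, u − x ≥ 1, x − y ≥ -1, y − v ≥ 0, v − z ≥ 4.
Adding all 5 inequalities: the left sides telescope to 0, and the right sides sum to (-2) + 1 + (-1) + 0 + 4 = 2. So 0 ≥ 2, which is false.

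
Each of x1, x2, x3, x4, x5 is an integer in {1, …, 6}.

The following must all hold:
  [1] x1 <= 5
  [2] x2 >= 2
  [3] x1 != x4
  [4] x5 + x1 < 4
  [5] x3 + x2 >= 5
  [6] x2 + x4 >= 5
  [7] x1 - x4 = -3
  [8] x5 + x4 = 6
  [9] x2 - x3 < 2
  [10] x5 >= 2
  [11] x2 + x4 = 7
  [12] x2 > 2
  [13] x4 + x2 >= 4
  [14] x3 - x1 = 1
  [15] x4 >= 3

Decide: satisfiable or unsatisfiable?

The assignment x1 = 1, x2 = 3, x3 = 2, x4 = 4, x5 = 2 works:
  constraint 4 holds since x5 + x1 = 3.
  constraint 5 holds since x3 + x2 = 5.
The rest check out directly.

Satisfiable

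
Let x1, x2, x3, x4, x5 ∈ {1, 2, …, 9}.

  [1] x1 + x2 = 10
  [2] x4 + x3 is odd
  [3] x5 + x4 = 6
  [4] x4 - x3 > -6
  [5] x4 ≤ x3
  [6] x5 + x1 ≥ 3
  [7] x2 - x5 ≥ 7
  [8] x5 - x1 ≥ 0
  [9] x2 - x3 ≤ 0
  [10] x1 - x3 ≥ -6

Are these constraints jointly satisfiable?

Constraints 7, 8, 9, and 10 give x3 − x2 ≥ 0, x2 − x5 ≥ 7, x5 − x1 ≥ 0, x1 − x3 ≥ -6.
Adding all 4 inequalities: the left sides telescope to 0, and the right sides sum to 0 + 7 + 0 + (-6) = 1. So 0 ≥ 1, which is false.

Unsatisfiable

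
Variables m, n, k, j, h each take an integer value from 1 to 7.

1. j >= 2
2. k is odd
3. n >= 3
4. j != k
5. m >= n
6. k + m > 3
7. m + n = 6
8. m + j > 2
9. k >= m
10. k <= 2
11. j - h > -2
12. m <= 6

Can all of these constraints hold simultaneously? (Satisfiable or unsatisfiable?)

From constraints 3 and 5: m ≥ n and n ≥ 3, so m ≥ 3. From constraints 9 and 10: m ≤ k and k ≤ 2, so m ≤ 2. But 2 < 3, so no value of m works.

Unsatisfiable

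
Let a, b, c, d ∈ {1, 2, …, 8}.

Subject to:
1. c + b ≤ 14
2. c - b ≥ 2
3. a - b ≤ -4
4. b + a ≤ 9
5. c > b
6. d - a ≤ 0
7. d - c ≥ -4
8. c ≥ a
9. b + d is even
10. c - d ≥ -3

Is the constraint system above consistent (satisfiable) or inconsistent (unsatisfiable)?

Unsatisfiable

Constraints 2, 3, 6, and 7 give b − a ≥ 4, a − d ≥ 0, d − c ≥ -4, c − b ≥ 2.
Adding all 4 inequalities: the left sides telescope to 0, and the right sides sum to 4 + 0 + (-4) + 2 = 2. So 0 ≥ 2, which is false.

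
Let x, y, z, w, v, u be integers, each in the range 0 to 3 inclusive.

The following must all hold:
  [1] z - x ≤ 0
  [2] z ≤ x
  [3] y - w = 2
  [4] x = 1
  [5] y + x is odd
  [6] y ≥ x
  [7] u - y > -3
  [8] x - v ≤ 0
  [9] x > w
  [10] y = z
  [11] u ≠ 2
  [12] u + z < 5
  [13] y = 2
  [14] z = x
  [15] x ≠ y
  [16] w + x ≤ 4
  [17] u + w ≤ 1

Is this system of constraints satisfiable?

Constraint 13 fixes y = 2 and constraint 4 fixes x = 1. Constraints 10 and 14 give y = z = x, so y = x. But 2 ≠ 1 — contradiction.

Unsatisfiable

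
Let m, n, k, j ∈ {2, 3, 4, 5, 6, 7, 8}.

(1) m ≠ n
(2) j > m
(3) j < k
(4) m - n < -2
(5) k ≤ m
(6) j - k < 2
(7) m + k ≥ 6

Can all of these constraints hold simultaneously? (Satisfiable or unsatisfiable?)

Unsatisfiable

Constraints 2, 3, and 5 give m < j, j < k, k ≤ m. Chaining: m < j < k ≤ m, which forces m < m — impossible.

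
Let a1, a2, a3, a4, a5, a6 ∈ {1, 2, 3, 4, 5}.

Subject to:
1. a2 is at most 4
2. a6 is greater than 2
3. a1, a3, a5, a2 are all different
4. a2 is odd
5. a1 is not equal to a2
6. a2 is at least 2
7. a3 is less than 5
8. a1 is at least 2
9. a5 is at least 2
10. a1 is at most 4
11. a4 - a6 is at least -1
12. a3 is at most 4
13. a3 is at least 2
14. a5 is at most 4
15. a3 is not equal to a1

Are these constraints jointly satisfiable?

Constraints 1, 6, 8, 9, 10, 12, 13, and 14 confine each of a1, a3, a5, a2 to the 3 values {2, …, 4}.
Constraint 3 requires all 4 of them to be distinct, but only 3 values are available — impossible by the pigeonhole principle.

Unsatisfiable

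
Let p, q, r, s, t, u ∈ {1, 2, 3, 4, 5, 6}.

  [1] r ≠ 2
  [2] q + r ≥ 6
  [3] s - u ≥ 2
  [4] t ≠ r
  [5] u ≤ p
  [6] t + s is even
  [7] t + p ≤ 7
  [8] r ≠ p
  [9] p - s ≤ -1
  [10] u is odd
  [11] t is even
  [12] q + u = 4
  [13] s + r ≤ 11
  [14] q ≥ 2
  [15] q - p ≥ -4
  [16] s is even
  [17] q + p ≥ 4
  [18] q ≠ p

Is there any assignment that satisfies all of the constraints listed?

Take p = 4, q = 3, r = 3, s = 6, t = 2, u = 1. Then constraint 2: q + r = 6; constraint 3: s - u = 5; constraint 7: t + p = 6, and every other listed constraint is also met.

Satisfiable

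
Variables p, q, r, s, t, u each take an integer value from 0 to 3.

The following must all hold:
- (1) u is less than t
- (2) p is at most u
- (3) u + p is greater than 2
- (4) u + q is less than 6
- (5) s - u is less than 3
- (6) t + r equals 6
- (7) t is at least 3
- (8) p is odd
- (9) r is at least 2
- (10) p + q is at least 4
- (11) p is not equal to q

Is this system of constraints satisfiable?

One satisfying assignment is p = 1, q = 3, r = 3, s = 2, t = 3, u = 2.
For the less obvious constraints — constraint 3: u + p = 3; constraint 4: u + q = 5 — and the others hold by inspection.

Satisfiable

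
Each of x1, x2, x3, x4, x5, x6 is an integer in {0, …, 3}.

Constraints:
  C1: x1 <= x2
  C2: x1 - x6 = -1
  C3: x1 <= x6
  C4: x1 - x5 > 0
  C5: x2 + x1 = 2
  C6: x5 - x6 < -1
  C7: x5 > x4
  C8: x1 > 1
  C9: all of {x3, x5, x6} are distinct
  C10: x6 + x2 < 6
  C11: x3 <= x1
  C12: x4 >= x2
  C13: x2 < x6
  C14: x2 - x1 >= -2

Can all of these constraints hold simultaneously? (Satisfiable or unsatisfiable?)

Unsatisfiable

Constraints 1, 4, 7, and 12 give x1 ≤ x2, x2 ≤ x4, x4 < x5, x5 < x1. Chaining: x1 ≤ x2 ≤ x4 < x5 < x1, which forces x1 < x1 — impossible.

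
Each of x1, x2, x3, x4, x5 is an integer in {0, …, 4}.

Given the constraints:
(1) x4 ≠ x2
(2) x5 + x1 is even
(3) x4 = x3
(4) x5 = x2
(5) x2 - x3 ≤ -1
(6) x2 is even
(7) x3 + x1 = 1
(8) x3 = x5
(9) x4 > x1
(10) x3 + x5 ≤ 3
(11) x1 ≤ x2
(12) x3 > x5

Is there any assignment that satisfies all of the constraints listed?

Unsatisfiable

From constraints 3, 4, and 8, x4 = x3 = x5 = x2, so x4 = x2. But constraint 1 says x4 ≠ x2. Contradiction.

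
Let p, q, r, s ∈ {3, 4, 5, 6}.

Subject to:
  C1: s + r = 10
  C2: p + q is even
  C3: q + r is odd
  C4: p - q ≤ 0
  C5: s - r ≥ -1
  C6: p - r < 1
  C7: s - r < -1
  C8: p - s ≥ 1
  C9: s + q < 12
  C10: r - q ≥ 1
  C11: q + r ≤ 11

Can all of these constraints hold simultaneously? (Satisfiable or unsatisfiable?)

Unsatisfiable

Constraints 4, 5, 8, and 10 give p − s ≥ 1, s − r ≥ -1, r − q ≥ 1, q − p ≥ 0.
Adding all 4 inequalities: the left sides telescope to 0, and the right sides sum to 1 + (-1) + 1 + 0 = 1. So 0 ≥ 1, which is false.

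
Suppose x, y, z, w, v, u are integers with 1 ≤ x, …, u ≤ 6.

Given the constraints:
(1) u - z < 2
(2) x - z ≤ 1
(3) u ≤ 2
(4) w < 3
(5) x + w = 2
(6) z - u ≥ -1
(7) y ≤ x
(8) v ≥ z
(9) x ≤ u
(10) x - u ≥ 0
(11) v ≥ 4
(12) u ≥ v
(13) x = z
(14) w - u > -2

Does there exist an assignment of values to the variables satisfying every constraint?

From constraints 11 and 12: u ≥ v and v ≥ 4, so u ≥ 4. From constraint 3: u ≤ 2. But 2 < 4, so no value of u works.

Unsatisfiable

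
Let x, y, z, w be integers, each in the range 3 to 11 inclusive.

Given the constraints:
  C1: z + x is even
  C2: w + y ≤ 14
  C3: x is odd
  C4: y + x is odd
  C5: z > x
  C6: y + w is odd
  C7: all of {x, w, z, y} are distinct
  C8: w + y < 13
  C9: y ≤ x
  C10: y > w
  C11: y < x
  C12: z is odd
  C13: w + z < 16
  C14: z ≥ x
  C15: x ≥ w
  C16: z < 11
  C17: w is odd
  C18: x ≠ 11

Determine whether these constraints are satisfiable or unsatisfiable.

Setting (x, y, z, w) = (7, 6, 9, 5) satisfies everything: constraint 2: w + y = 11; constraint 8: w + y = 11, and the others follow.

Satisfiable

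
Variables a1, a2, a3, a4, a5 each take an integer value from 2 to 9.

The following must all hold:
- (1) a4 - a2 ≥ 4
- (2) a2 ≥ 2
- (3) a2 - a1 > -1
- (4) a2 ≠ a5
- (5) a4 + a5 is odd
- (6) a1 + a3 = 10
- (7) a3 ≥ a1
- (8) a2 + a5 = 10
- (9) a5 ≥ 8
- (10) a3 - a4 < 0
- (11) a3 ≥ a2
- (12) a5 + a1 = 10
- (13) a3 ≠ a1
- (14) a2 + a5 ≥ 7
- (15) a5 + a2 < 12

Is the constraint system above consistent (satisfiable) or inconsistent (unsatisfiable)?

One satisfying assignment is a1 = 2, a2 = 2, a3 = 8, a4 = 9, a5 = 8.
For the less obvious constraints — constraint 1: a4 - a2 = 7; constraint 3: a2 - a1 = 0 — and the others hold by inspection.

Satisfiable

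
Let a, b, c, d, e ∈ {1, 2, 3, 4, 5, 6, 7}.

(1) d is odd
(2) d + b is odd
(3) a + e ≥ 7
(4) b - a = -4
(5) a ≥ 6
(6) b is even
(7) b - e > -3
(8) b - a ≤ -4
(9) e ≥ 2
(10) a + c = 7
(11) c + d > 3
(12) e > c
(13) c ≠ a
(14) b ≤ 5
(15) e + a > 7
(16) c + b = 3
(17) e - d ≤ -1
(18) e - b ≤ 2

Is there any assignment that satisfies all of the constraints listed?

Try a = 6, b = 2, c = 1, d = 5, e = 4.
Check constraint 3: a + e = 10; constraint 4: b - a = -4. The remaining constraints are straightforward to verify.

Satisfiable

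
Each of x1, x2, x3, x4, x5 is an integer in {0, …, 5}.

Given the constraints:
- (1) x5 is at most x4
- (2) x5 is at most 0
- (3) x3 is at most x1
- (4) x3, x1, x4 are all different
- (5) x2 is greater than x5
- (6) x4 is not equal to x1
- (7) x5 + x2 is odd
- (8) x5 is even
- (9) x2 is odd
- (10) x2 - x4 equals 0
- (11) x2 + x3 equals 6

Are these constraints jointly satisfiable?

Take x1 = 2, x2 = 5, x3 = 1, x4 = 5, x5 = 0. Then constraint 4: values 1, 2, 5 are distinct; constraint 10: x2 - x4 = 0; constraint 11: x2 + x3 = 6, and every other listed constraint is also met.

Satisfiable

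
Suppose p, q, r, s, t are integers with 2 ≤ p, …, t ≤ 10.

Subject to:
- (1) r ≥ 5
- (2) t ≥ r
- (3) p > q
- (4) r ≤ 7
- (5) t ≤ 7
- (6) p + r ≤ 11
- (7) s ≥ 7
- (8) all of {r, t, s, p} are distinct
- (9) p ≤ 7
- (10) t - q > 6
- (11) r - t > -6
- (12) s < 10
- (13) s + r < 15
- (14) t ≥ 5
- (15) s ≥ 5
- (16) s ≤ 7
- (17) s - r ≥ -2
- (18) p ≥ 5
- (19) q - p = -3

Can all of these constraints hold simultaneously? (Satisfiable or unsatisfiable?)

Constraints 1, 4, 5, 9, 14, 15, 16, and 18 confine each of r, t, s, p to the 3 values {5, …, 7}.
Constraint 8 requires all 4 of them to be distinct, but only 3 values are available — impossible by the pigeonhole principle.

Unsatisfiable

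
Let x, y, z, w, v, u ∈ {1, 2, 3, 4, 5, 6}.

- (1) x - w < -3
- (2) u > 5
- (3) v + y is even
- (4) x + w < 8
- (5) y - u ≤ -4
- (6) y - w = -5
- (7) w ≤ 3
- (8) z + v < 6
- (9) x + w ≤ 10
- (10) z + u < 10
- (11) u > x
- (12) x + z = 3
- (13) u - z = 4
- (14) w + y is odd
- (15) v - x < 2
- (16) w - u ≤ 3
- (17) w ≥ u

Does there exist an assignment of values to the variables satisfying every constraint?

From constraint 2: u ≥ 6. From constraints 7 and 17: u ≤ w and w ≤ 3, so u ≤ 3. But 3 < 6, so no value of u works.

Unsatisfiable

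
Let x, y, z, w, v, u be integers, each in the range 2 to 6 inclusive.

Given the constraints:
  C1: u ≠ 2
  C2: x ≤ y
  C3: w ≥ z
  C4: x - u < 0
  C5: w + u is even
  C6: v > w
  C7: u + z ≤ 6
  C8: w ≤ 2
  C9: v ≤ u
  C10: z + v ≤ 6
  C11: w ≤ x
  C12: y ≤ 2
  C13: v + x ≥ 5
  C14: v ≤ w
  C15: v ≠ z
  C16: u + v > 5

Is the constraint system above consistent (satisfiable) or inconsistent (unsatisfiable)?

Unsatisfiable

From constraints 8 and 14: v ≤ w ≤ 2. From constraints 2 and 12: x ≤ y ≤ 2. Hence v + x ≤ 4. But constraint 13 requires v + x ≥ 5, and 5 > 4. Contradiction.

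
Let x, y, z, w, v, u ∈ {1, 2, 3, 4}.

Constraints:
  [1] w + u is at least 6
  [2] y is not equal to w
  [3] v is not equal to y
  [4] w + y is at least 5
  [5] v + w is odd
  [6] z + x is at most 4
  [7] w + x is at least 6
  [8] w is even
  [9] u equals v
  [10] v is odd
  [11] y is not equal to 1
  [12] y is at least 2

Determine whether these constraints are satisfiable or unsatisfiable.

Satisfiable

The assignment x = 2, y = 2, z = 2, w = 4, v = 3, u = 3 works:
  constraint 1 holds since w + u = 7.
  constraint 4 holds since w + y = 6.
  constraint 6 holds since z + x = 4.
The rest check out directly.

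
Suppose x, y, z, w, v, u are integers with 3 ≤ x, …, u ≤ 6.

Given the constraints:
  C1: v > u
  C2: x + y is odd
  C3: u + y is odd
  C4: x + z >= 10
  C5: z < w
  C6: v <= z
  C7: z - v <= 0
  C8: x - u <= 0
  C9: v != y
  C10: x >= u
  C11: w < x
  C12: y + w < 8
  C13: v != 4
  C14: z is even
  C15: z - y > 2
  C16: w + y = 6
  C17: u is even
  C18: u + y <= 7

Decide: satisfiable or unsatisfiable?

Constraints 1, 5, 6, 8, and 11 give z < w, w < x, x ≤ u, u < v, v ≤ z. Chaining: z < w < x ≤ u < v ≤ z, which forces z < z — impossible.

Unsatisfiable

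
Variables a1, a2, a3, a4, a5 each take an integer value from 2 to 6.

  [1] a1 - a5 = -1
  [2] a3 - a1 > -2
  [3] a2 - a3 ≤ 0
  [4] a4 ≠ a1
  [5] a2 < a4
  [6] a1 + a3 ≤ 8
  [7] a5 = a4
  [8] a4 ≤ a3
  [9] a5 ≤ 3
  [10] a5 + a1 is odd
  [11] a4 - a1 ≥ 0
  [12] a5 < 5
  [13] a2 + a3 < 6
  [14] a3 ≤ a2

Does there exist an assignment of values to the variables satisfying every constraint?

Constraints 5, 8, and 14 give a2 < a4, a4 ≤ a3, a3 ≤ a2. Chaining: a2 < a4 ≤ a3 ≤ a2, which forces a2 < a2 — impossible.

Unsatisfiable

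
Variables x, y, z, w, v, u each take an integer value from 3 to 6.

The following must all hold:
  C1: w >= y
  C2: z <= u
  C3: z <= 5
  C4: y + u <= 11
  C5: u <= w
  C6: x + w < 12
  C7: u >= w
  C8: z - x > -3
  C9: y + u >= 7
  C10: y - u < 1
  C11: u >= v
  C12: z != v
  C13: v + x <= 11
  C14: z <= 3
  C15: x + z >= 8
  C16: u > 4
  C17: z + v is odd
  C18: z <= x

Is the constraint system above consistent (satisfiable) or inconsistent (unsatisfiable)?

The assignment x = 5, y = 4, z = 3, w = 5, v = 4, u = 5 works:
  constraint 4 holds since y + u = 9.
  constraint 6 holds since x + w = 10.
The rest check out directly.

Satisfiable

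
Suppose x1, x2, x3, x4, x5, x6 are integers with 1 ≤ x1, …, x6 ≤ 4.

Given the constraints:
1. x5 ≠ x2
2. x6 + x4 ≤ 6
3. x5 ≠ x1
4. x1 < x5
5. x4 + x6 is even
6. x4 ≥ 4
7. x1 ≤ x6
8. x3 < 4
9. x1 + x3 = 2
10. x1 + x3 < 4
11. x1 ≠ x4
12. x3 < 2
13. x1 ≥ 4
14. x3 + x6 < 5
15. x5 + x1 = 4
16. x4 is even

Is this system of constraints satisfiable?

Unsatisfiable

From constraints 7 and 13: x6 ≥ x1 ≥ 4. From constraint 6: x4 ≥ 4. Hence x6 + x4 ≥ 8. But constraint 2 requires x6 + x4 ≤ 6, and 6 < 8. Contradiction.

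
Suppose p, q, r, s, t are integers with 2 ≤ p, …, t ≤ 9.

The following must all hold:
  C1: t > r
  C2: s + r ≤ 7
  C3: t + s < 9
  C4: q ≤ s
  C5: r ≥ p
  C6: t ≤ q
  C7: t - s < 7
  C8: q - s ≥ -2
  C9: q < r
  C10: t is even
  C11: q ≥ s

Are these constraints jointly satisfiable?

Unsatisfiable

Constraints 1, 6, and 9 give r < t, t ≤ q, q < r. Chaining: r < t ≤ q < r, which forces r < r — impossible.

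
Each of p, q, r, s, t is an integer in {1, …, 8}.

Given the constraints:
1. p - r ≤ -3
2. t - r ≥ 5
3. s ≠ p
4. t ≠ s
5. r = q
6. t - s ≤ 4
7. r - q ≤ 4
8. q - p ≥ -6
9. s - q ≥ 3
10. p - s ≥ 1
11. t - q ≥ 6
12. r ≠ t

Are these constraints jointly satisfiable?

Unsatisfiable

Constraints 1, 6, 7, 10, and 11 give t − q ≥ 6, q − r ≥ -4, r − p ≥ 3, p − s ≥ 1, s − t ≥ -4.
Adding all 5 inequalities: the left sides telescope to 0, and the right sides sum to 6 + (-4) + 3 + 1 + (-4) = 2. So 0 ≥ 2, which is false.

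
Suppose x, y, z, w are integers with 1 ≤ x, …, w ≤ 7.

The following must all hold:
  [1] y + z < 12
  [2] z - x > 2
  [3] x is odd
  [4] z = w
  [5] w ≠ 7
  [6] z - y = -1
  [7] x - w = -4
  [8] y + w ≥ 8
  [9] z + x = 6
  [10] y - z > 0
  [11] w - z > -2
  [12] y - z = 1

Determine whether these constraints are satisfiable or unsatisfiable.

Satisfiable

Take x = 1, y = 6, z = 5, w = 5. Then constraint 1: y + z = 11; constraint 2: z - x = 4, and every other listed constraint is also met.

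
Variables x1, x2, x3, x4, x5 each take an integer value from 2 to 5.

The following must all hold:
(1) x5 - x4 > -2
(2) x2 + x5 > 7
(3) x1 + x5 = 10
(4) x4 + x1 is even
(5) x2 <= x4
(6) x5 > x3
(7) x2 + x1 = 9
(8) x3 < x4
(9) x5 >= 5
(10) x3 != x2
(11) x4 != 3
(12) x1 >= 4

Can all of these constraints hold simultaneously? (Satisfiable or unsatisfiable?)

The assignment x1 = 5, x2 = 4, x3 = 2, x4 = 5, x5 = 5 works:
  constraint 1 holds since x5 - x4 = 0.
  constraint 2 holds since x2 + x5 = 9.
The rest check out directly.

Satisfiable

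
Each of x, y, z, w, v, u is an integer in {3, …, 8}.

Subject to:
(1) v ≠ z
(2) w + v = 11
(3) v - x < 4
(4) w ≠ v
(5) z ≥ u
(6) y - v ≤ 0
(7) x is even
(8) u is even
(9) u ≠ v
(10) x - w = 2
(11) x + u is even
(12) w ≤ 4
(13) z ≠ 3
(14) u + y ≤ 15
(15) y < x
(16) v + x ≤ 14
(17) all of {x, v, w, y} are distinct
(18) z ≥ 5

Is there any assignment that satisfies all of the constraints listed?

Setting (x, y, z, w, v, u) = (6, 5, 8, 4, 7, 8) satisfies everything: constraint 2: w + v = 11; constraint 3: v - x = 1; constraint 6: y - v = -2, and the others follow.

Satisfiable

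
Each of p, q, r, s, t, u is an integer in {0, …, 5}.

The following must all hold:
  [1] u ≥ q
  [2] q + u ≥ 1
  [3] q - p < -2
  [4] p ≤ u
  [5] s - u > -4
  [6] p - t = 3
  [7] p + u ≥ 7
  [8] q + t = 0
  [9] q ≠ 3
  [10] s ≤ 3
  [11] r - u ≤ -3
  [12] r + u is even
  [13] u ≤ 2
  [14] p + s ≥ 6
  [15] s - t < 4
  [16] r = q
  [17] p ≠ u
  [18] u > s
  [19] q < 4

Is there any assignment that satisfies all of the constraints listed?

Unsatisfiable

From constraints 4 and 13: p ≤ u ≤ 2. From constraint 10: s ≤ 3. Hence p + s ≤ 5. But constraint 14 requires p + s ≥ 6, and 6 > 5. Contradiction.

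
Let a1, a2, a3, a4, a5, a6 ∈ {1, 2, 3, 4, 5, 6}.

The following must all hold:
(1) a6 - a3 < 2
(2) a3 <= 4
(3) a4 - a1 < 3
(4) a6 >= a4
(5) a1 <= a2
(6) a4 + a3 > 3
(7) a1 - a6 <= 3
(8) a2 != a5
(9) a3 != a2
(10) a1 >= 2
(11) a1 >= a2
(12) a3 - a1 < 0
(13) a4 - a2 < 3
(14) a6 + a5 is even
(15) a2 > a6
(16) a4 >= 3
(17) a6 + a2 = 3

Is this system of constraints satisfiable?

From constraints 4 and 16: a6 ≥ a4 ≥ 3. From constraints 5 and 10: a2 ≥ a1 ≥ 2. Hence a6 + a2 ≥ 5. But constraint 17 requires a6 + a2 = 3, and 3 < 5. Contradiction.

Unsatisfiable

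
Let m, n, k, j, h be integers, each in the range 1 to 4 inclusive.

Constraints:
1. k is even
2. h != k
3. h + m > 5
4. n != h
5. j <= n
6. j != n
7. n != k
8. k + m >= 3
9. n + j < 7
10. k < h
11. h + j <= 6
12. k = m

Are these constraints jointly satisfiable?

Satisfiable

Take m = 2, n = 3, k = 2, j = 1, h = 4. Then constraint 3: h + m = 6; constraint 8: k + m = 4; constraint 9: n + j = 4, and every other listed constraint is also met.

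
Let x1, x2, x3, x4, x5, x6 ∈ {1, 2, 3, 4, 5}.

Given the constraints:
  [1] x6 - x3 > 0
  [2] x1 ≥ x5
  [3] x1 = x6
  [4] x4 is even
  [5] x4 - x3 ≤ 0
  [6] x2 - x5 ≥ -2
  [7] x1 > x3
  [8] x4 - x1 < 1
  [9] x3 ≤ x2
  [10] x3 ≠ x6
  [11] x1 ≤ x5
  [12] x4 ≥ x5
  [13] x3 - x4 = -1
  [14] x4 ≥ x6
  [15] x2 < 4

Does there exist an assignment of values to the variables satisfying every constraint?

Unsatisfiable

Constraints 5, 7, 11, and 12 give x5 ≤ x4, x4 ≤ x3, x3 < x1, x1 ≤ x5. Chaining: x5 ≤ x4 ≤ x3 < x1 ≤ x5, which forces x5 < x5 — impossible.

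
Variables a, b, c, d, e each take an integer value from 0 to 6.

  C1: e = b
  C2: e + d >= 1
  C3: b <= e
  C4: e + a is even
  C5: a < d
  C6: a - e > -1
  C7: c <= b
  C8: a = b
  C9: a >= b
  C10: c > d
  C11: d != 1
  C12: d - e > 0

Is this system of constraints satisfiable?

Constraints 3, 7, 10, and 12 give c ≤ b, b ≤ e, e < d, d < c. Chaining: c ≤ b ≤ e < d < c, which forces c < c — impossible.

Unsatisfiable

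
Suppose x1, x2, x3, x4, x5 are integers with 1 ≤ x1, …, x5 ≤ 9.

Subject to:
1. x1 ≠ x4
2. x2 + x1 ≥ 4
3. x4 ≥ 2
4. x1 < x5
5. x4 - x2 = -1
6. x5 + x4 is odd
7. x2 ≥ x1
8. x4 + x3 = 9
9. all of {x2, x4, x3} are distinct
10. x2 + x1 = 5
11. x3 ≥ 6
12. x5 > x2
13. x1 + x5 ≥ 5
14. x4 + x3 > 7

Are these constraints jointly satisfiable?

Satisfiable

Take x1 = 1, x2 = 4, x3 = 6, x4 = 3, x5 = 6. Then constraint 2: x2 + x1 = 5; constraint 5: x4 - x2 = -1, and every other listed constraint is also met.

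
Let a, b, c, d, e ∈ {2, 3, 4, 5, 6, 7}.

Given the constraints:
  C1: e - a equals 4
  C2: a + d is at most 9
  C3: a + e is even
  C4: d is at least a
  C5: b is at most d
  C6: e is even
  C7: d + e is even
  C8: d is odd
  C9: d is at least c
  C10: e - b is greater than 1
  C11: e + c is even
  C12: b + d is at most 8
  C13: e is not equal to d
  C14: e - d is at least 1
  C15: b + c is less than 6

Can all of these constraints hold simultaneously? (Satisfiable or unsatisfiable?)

Constraint 8 makes d odd and constraint 6 makes e even, so d + e must be odd. Constraint 7 says d + e is even — contradiction.

Unsatisfiable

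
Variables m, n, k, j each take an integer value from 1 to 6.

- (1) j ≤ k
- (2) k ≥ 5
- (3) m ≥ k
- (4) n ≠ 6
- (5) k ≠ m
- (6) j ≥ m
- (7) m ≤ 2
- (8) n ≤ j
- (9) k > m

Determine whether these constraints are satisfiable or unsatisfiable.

Unsatisfiable

From constraints 2 and 3: m ≥ k and k ≥ 5, so m ≥ 5. From constraint 7: m ≤ 2. But 2 < 5, so no value of m works.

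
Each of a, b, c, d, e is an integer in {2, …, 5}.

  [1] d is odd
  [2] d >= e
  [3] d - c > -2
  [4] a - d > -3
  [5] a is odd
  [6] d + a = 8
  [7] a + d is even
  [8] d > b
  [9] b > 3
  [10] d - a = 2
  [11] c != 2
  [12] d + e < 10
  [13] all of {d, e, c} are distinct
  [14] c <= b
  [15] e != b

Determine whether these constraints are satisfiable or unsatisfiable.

Try a = 3, b = 4, c = 4, d = 5, e = 3.
Check constraint 3: d - c = 1; constraint 4: a - d = -2. The remaining constraints are straightforward to verify.

Satisfiable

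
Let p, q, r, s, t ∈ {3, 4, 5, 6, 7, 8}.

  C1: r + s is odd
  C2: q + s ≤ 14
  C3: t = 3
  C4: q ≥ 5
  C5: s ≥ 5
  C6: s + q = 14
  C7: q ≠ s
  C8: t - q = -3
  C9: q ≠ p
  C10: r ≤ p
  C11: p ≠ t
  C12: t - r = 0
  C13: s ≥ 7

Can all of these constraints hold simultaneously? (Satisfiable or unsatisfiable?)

Try p = 5, q = 6, r = 3, s = 8, t = 3.
Check constraint 2: q + s = 14; constraint 6: s + q = 14; constraint 8: t - q = -3. The remaining constraints are straightforward to verify.

Satisfiable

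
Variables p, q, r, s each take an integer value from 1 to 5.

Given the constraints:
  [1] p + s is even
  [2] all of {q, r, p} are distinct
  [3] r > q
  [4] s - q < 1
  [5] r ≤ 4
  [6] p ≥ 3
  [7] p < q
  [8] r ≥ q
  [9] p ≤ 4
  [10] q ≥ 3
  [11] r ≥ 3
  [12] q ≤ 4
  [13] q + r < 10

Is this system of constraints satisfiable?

Unsatisfiable

Constraints 5, 6, 9, 10, 11, and 12 confine each of q, r, p to the 2 values {3, 4}.
Constraint 2 requires all 3 of them to be distinct, but only 2 values are available — impossible by the pigeonhole principle.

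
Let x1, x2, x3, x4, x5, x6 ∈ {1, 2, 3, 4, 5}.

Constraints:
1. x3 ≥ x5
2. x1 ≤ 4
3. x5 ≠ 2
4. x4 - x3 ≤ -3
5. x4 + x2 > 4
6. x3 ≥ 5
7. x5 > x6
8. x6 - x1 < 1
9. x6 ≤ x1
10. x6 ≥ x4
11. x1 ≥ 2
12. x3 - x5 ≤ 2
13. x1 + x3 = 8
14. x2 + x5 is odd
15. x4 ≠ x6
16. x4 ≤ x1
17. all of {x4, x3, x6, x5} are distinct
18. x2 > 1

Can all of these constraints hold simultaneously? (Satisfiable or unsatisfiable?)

Satisfiable

Try x1 = 3, x2 = 3, x3 = 5, x4 = 2, x5 = 4, x6 = 3.
Check constraint 4: x4 - x3 = -3; constraint 5: x4 + x2 = 5. The remaining constraints are straightforward to verify.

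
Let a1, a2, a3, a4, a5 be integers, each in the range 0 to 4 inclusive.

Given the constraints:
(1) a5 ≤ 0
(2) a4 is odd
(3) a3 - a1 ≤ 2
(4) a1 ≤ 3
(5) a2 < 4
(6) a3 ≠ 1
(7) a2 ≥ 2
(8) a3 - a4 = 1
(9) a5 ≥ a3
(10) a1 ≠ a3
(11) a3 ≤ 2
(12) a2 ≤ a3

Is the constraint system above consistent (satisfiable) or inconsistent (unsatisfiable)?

From constraints 7 and 12: a3 ≥ a2 and a2 ≥ 2, so a3 ≥ 2. From constraints 1 and 9: a3 ≤ a5 and a5 ≤ 0, so a3 ≤ 0. But 0 < 2, so no value of a3 works.

Unsatisfiable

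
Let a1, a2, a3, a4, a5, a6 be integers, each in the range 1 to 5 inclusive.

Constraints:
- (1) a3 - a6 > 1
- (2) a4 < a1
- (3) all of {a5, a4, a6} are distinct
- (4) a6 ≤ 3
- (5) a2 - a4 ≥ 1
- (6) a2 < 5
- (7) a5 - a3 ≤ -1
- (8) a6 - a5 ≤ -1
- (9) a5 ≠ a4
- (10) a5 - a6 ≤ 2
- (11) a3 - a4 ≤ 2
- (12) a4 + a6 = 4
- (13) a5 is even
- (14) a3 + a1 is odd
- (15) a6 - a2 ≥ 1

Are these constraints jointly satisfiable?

Unsatisfiable

Constraints 5, 7, 8, 11, and 15 give a5 − a6 ≥ 1, a6 − a2 ≥ 1, a2 − a4 ≥ 1, a4 − a3 ≥ -2, a3 − a5 ≥ 1.
Adding all 5 inequalities: the left sides telescope to 0, and the right sides sum to 1 + 1 + 1 + (-2) + 1 = 2. So 0 ≥ 2, which is false.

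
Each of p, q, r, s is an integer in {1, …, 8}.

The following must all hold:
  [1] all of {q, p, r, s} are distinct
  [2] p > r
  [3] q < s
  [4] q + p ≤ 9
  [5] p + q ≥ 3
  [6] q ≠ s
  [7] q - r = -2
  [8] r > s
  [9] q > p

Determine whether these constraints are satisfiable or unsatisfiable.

Unsatisfiable

Constraints 2, 3, 8, and 9 give s < r, r < p, p < q, q < s. Chaining: s < r < p < q < s, which forces s < s — impossible.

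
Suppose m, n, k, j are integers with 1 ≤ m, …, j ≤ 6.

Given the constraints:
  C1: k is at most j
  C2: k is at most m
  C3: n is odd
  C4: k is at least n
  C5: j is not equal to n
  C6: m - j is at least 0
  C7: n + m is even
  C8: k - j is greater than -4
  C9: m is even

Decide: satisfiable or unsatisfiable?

Constraint 3 makes n odd and constraint 9 makes m even, so n + m must be odd. Constraint 7 says n + m is even — contradiction.

Unsatisfiable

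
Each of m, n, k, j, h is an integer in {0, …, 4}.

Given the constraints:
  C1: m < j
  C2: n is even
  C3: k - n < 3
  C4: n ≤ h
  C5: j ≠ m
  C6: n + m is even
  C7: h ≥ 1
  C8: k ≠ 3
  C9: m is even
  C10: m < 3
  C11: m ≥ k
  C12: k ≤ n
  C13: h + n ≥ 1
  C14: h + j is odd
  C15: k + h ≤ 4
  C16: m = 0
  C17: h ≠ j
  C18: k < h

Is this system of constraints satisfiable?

The assignment m = 0, n = 0, k = 0, j = 4, h = 1 works:
  constraint 3 holds since k - n = 0.
  constraint 13 holds since h + n = 1.
  constraint 15 holds since k + h = 1.
The rest check out directly.

Satisfiable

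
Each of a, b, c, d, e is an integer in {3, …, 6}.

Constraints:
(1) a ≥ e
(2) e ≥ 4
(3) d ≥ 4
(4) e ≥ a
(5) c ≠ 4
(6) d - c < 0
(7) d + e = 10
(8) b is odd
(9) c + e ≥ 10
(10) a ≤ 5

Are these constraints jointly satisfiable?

Setting (a, b, c, d, e) = (5, 3, 6, 5, 5) satisfies everything: constraint 6: d - c = -1; constraint 7: d + e = 10, and the others follow.

Satisfiable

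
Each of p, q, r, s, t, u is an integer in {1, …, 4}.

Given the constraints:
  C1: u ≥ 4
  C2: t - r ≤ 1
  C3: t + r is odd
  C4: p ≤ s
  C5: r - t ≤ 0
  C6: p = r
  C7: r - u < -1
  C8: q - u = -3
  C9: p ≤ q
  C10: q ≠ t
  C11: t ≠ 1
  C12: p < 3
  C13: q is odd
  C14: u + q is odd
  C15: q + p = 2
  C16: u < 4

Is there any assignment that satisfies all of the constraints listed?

Unsatisfiable

From constraint 1: u ≥ 4. From constraint 16: u ≤ 3. But 3 < 4, so no value of u works.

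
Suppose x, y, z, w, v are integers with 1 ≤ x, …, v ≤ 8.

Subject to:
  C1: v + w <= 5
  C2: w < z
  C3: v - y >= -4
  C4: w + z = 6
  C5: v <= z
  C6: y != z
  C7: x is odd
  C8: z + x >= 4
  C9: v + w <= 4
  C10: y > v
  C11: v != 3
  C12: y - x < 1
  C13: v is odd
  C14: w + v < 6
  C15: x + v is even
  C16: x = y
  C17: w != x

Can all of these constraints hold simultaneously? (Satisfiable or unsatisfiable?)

Satisfiable

Take x = 3, y = 3, z = 4, w = 2, v = 1. Then constraint 1: v + w = 3; constraint 3: v - y = -2, and every other listed constraint is also met.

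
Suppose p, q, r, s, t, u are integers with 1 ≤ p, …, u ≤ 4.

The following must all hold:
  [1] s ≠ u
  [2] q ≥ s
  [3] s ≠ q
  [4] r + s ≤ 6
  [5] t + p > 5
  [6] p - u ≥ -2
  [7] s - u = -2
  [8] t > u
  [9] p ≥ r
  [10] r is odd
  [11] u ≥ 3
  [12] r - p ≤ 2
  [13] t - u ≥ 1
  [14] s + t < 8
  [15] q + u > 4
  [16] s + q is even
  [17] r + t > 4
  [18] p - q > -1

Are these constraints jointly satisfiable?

Setting (p, q, r, s, t, u) = (3, 3, 3, 1, 4, 3) satisfies everything: constraint 4: r + s = 4; constraint 5: t + p = 7, and the others follow.

Satisfiable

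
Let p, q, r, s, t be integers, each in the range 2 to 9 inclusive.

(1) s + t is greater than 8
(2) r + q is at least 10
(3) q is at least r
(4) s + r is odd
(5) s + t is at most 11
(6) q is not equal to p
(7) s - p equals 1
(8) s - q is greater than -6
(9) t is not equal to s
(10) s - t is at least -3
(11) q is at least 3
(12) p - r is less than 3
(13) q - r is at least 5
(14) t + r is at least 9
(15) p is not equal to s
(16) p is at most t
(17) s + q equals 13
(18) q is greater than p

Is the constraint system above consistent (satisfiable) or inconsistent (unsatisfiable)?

One satisfying assignment is p = 3, q = 9, r = 3, s = 4, t = 6.
For the less obvious constraints — constraint 1: s + t = 10; constraint 2: r + q = 12; constraint 5: s + t = 10 — and the others hold by inspection.

Satisfiable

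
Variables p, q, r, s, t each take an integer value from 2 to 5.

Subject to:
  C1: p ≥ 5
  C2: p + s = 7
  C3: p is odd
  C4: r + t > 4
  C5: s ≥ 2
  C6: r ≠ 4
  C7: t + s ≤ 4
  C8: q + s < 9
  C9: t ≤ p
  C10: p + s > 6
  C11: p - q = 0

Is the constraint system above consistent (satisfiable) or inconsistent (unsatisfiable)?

Satisfiable

The assignment p = 5, q = 5, r = 3, s = 2, t = 2 works:
  constraint 2 holds since p + s = 7.
  constraint 4 holds since r + t = 5.
  constraint 7 holds since t + s = 4.
The rest check out directly.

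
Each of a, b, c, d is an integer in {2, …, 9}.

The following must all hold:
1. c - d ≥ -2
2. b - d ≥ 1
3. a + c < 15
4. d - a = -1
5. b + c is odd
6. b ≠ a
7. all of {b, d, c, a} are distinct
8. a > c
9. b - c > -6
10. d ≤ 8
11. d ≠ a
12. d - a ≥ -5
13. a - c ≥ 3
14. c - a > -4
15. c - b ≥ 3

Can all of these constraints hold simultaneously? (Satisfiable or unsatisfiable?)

Constraints 2, 12, 13, and 15 give b − d ≥ 1, d − a ≥ -5, a − c ≥ 3, c − b ≥ 3.
Adding all 4 inequalities: the left sides telescope to 0, and the right sides sum to 1 + (-5) + 3 + 3 = 2. So 0 ≥ 2, which is false.

Unsatisfiable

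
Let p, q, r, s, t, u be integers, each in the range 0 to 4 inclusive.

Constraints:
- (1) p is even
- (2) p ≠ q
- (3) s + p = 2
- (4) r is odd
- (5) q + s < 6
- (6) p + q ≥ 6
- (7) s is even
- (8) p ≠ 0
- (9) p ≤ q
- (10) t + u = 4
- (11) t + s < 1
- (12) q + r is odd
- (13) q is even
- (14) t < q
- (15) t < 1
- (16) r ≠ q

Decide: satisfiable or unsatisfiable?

Satisfiable

Setting (p, q, r, s, t, u) = (2, 4, 1, 0, 0, 4) satisfies everything: constraint 3: s + p = 2; constraint 5: q + s = 4; constraint 6: p + q = 6, and the others follow.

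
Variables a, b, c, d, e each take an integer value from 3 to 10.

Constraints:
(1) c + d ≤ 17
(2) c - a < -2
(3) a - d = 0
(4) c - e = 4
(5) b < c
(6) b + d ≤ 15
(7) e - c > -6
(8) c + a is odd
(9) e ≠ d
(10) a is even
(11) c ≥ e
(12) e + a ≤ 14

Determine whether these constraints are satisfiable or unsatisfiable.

Satisfiable

The assignment a = 10, b = 3, c = 7, d = 10, e = 3 works:
  constraint 1 holds since c + d = 17.
  constraint 2 holds since c - a = -3.
The rest check out directly.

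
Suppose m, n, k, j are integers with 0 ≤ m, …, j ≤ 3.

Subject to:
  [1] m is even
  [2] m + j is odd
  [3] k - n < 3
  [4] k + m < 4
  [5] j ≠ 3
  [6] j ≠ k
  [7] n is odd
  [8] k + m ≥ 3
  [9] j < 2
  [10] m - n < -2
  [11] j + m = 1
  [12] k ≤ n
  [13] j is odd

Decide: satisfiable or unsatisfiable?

Setting (m, n, k, j) = (0, 3, 3, 1) satisfies everything: constraint 3: k - n = 0; constraint 4: k + m = 3; constraint 8: k + m = 3, and the others follow.

Satisfiable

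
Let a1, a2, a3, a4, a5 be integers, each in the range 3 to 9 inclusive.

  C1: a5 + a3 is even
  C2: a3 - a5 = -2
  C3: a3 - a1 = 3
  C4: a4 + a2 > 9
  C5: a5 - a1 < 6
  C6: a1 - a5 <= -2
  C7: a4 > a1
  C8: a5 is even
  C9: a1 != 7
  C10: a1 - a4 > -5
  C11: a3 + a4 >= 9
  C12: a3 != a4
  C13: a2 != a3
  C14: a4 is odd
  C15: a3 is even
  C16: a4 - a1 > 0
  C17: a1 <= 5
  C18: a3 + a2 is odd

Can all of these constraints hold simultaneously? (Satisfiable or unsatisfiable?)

Satisfiable

The assignment a1 = 3, a2 = 5, a3 = 6, a4 = 5, a5 = 8 works:
  constraint 2 holds since a3 - a5 = -2.
  constraint 3 holds since a3 - a1 = 3.
The rest check out directly.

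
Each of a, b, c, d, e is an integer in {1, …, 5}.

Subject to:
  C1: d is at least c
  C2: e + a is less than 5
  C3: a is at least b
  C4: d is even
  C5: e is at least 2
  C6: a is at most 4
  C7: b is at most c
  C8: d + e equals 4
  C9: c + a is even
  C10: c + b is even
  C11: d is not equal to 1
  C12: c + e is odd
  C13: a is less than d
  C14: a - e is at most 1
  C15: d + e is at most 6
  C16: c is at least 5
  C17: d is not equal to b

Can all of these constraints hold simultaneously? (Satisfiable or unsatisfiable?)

Unsatisfiable

From constraints 1 and 16: d ≥ c ≥ 5. From constraint 5: e ≥ 2. Hence d + e ≥ 7. But constraint 15 requires d + e ≤ 6, and 6 < 7. Contradiction.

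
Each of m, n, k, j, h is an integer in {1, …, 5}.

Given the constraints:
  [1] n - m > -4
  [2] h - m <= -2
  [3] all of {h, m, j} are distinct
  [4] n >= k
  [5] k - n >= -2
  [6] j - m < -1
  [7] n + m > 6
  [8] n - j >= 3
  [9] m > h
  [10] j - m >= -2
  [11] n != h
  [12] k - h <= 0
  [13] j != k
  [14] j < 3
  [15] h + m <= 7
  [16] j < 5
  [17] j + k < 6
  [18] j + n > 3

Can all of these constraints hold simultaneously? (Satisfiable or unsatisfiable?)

Unsatisfiable

Constraints 2, 5, 8, 10, and 12 give k − n ≥ -2, n − j ≥ 3, j − m ≥ -2, m − h ≥ 2, h − k ≥ 0.
Adding all 5 inequalities: the left sides telescope to 0, and the right sides sum to (-2) + 3 + (-2) + 2 + 0 = 1. So 0 ≥ 1, which is false.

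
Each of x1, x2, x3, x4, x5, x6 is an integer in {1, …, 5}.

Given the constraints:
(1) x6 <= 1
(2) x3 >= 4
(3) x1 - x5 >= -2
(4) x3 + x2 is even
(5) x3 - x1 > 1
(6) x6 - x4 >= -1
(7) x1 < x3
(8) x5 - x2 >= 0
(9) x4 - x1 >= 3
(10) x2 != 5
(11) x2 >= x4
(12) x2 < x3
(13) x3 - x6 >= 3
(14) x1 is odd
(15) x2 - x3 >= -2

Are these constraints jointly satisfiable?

Constraints 3, 6, 8, 9, 13, and 15 give x4 − x1 ≥ 3, x1 − x5 ≥ -2, x5 − x2 ≥ 0, x2 − x3 ≥ -2, x3 − x6 ≥ 3, x6 − x4 ≥ -1.
Adding all 6 inequalities: the left sides telescope to 0, and the right sides sum to 3 + (-2) + 0 + (-2) + 3 + (-1) = 1. So 0 ≥ 1, which is false.

Unsatisfiable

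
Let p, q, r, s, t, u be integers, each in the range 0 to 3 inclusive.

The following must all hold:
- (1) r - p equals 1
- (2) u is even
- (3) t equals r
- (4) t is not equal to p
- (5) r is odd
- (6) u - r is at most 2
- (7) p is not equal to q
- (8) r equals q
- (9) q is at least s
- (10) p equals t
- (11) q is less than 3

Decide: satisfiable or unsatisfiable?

From constraints 3, 8, and 10, p = t = r = q, so p = q. But constraint 7 says p ≠ q. Contradiction.

Unsatisfiable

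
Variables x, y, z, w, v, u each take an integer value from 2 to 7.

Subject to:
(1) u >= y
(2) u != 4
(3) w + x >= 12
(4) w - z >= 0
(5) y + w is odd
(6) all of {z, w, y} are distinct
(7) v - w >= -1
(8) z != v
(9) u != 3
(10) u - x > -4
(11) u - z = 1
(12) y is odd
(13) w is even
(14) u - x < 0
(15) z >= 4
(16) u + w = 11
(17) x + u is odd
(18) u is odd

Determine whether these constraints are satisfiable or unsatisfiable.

The assignment x = 6, y = 3, z = 4, w = 6, v = 6, u = 5 works:
  constraint 3 holds since w + x = 12.
  constraint 4 holds since w - z = 2.
  constraint 7 holds since v - w = 0.
The rest check out directly.

Satisfiable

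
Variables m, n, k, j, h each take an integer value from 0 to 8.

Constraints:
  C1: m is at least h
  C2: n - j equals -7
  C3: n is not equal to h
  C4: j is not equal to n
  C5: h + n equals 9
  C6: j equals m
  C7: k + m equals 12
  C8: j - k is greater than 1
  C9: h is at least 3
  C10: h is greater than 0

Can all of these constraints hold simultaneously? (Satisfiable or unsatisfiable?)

Satisfiable

The assignment m = 8, n = 1, k = 4, j = 8, h = 8 works:
  constraint 2 holds since n - j = -7.
  constraint 5 holds since h + n = 9.
The rest check out directly.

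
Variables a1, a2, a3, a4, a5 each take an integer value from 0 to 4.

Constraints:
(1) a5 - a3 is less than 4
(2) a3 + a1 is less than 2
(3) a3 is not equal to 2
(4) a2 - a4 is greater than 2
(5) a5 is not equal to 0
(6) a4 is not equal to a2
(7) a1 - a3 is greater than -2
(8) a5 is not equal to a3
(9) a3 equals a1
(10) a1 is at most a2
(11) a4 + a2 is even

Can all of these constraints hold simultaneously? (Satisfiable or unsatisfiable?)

One satisfying assignment is a1 = 0, a2 = 4, a3 = 0, a4 = 0, a5 = 1.
For the less obvious constraints — constraint 1: a5 - a3 = 1; constraint 2: a3 + a1 = 0 — and the others hold by inspection.

Satisfiable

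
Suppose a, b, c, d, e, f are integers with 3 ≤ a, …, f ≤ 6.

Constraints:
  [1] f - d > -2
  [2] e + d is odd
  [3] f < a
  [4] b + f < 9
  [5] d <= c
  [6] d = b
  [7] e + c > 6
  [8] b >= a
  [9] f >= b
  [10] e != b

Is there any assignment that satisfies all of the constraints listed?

Unsatisfiable

Constraints 3, 8, and 9 give a ≤ b, b ≤ f, f < a. Chaining: a ≤ b ≤ f < a, which forces a < a — impossible.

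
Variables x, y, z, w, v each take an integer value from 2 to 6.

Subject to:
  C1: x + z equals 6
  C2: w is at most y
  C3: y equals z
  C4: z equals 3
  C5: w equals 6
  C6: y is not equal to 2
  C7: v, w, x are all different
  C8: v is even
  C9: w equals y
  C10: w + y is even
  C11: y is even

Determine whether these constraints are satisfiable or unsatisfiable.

Unsatisfiable

Constraint 5 fixes w = 6 and constraint 4 fixes z = 3. Constraints 3 and 9 give w = y = z, so w = z. But 6 ≠ 3 — contradiction.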